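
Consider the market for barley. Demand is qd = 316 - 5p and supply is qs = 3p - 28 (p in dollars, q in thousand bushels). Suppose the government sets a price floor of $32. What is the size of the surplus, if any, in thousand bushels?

0

Setting quantity demanded equal to quantity supplied, 316 - 5p = 3p - 28, gives p* = 43 and q* = 101.
The floor of 32 is below the equilibrium price 43, so it is not binding; the market clears at p* = 43, q* = 101.
Since the control does not bind, there is no surplus.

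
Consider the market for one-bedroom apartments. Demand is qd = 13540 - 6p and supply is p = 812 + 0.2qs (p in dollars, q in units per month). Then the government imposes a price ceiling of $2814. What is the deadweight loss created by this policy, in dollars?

0

Rearranging supply gives qs = 5p - 4060. Without the control the market clears where 13540 - 6p = 5p - 4060, i.e. p* = 1600 and q* = 3940.
The ceiling of 2814 is above the equilibrium price 1600, so it is not binding; the market clears at p* = 1600, q* = 3940.
Since the control does not bind, no trades are prevented and deadweight loss is zero.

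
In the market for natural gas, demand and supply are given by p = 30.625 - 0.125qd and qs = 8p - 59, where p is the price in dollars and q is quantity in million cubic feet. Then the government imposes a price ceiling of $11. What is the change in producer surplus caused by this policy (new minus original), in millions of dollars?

Rearranging demand gives qd = 245 - 8p. In a free market, 245 - 8p = 8p - 59 gives the equilibrium p* = 19, q* = 93.
The ceiling of 11 is below the equilibrium price 19, so it binds.
At p = 11: qd = 245 - 8·11 = 157 and qs = 8·11 - 59 = 29.
Producer surplus without the control is ½ · (19 - 7.375) · 93 = 540.5625.
With the ceiling, producers sell 29 units at 11, so PS = ½ · (11 - 7.375) · 29 = 52.5625.
Change in producer surplus = 52.5625 - 540.5625 = -488.

-488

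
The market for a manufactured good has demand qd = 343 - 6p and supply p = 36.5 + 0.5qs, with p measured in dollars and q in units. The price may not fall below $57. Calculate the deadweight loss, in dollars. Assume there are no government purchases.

300

Rearranging supply gives qs = 2p - 73. In a free market, 343 - 6p = 2p - 73 gives the equilibrium p* = 52, q* = 31.
Because the floor (57) lies above the market-clearing price, it is binding.
At p = 57: qd = 343 - 6·57 = 1 and qs = 2·57 - 73 = 41.
Quantity traded falls to 1. At q = 1 the demand price is (343 - 1)/6 = 57 and the supply price is (73 + 1)/2 = 37.
Deadweight loss = ½ · (57 - 37) · (31 - 1) = ½ · 20 · 30 = 300.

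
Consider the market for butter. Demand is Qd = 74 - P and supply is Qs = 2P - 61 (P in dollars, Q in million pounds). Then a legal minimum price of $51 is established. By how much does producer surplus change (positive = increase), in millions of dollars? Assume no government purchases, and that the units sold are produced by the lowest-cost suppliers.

Setting quantity demanded equal to quantity supplied, 74 - P = 2P - 61, gives P* = 45 and Q* = 29.
Because the floor (51) lies above the market-clearing price, it is binding.
At P = 51: Qd = 74 - 51 = 23 and Qs = 2·51 - 61 = 41.
Producer surplus without the control is ½ · (45 - 30.5) · 29 = 210.25.
With the floor, 23 units are sold at 51. The supply price at Q = 23 is 42, so PS = ½ · [(51 - 30.5) + (51 - 42)] · 23 = 339.25.
Change in producer surplus = 339.25 - 210.25 = 129.

129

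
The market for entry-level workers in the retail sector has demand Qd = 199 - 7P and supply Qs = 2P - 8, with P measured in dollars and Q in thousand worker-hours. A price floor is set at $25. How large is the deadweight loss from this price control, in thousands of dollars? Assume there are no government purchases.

Setting quantity demanded equal to quantity supplied, 199 - 7P = 2P - 8, gives P* = 23 and Q* = 38.
Because the floor (25) lies above the market-clearing price, it is binding.
At P = 25: Qd = 199 - 7·25 = 24 and Qs = 2·25 - 8 = 42.
Quantity traded falls to 24. At Q = 24 the demand price is (199 - 24)/7 = 25 and the supply price is (8 + 24)/2 = 16.
Deadweight loss = ½ · (25 - 16) · (38 - 24) = ½ · 9 · 14 = 63.

63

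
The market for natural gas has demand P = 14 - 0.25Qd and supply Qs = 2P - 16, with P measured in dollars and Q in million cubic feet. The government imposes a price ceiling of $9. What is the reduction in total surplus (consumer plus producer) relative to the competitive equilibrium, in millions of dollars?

Rearranging demand gives Qd = 56 - 4P. Equilibrium: 56 - 4P = 2P - 16, so 72 = 6P and P* = 12, Q* = 8.
Because the ceiling (9) lies below the market-clearing price, it is binding.
At P = 9: Qd = 56 - 4·9 = 20 and Qs = 2·9 - 16 = 2.
Quantity traded falls to 2. At Q = 2 the demand price is (56 - 2)/4 = 13.5 and the supply price is (16 + 2)/2 = 9.
Deadweight loss = ½ · (13.5 - 9) · (8 - 2) = ½ · 4.5 · 6 = 13.5.

13.5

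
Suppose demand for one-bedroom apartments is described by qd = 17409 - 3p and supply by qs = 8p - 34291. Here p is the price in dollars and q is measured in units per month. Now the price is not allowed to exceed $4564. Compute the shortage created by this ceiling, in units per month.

1496

Setting quantity demanded equal to quantity supplied, 17409 - 3p = 8p - 34291, gives p* = 4700 and q* = 3309.
The ceiling of 4564 is below the equilibrium price 4700, so it binds.
At p = 4564: qd = 17409 - 3·4564 = 3717 and qs = 8·4564 - 34291 = 2221.
Shortage = qd - qs = 3717 - 2221 = 1496.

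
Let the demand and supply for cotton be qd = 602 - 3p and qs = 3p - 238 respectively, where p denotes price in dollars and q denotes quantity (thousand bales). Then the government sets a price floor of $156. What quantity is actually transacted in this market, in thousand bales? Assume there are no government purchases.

Setting quantity demanded equal to quantity supplied, 602 - 3p = 3p - 238, gives p* = 140 and q* = 182.
Because the floor (156) lies above the market-clearing price, it is binding.
At p = 156: qd = 602 - 3·156 = 134 and qs = 3·156 - 238 = 230.
The quantity actually transacted is the short side, demand: 134.

134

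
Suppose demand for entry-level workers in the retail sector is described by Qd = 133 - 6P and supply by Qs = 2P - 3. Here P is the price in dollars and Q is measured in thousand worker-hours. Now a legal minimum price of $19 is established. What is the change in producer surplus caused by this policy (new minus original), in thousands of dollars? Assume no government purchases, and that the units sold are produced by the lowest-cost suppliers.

2

In a free market, 133 - 6P = 2P - 3 gives the equilibrium P* = 17, Q* = 31.
The floor of 19 is above the equilibrium price 17, so it binds.
At P = 19: Qd = 133 - 6·19 = 19 and Qs = 2·19 - 3 = 35.
Producer surplus without the control is ½ · (17 - 1.5) · 31 = 240.25.
With the floor, 19 units are sold at 19. The supply price at Q = 19 is 11, so PS = ½ · [(19 - 1.5) + (19 - 11)] · 19 = 242.25.
Change in producer surplus = 242.25 - 240.25 = 2.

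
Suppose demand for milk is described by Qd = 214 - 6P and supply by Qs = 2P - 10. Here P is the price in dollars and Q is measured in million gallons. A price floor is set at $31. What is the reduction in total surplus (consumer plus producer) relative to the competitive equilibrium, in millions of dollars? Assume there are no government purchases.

Equilibrium: 214 - 6P = 2P - 10, so 224 = 8P and P* = 28, Q* = 46.
Because the floor (31) lies above the market-clearing price, it is binding.
At P = 31: Qd = 214 - 6·31 = 28 and Qs = 2·31 - 10 = 52.
Quantity traded falls to 28. At Q = 28 the demand price is (214 - 28)/6 = 31 and the supply price is (10 + 28)/2 = 19.
Deadweight loss = ½ · (31 - 19) · (46 - 28) = ½ · 12 · 18 = 108.

108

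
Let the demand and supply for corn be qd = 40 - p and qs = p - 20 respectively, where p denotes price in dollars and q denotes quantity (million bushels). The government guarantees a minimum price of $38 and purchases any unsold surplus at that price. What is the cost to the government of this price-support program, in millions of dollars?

608

In a free market, 40 - p = p - 20 gives the equilibrium p* = 30, q* = 10.
Because the floor (38) lies above the market-clearing price, it is binding.
At p = 38: qd = 40 - 38 = 2 and qs = 38 - 20 = 18.
Surplus = qs - qd = 16.
Government expenditure = surplus × support price = 16 × 38 = 608.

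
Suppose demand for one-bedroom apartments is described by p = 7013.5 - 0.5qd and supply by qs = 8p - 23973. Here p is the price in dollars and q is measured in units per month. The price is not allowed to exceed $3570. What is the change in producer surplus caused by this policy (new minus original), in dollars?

-1266610

Rearranging demand gives qd = 14027 - 2p. Equilibrium: 14027 - 2p = 8p - 23973, so 38000 = 10p and p* = 3800, q* = 6427.
Because the ceiling (3570) lies below the market-clearing price, it is binding.
At p = 3570: qd = 14027 - 2·3570 = 6887 and qs = 8·3570 - 23973 = 4587.
Producer surplus without the control is ½ · (3800 - 2996.625) · 6427 = 2581645.5625.
With the ceiling, producers sell 4587 units at 3570, so PS = ½ · (3570 - 2996.625) · 4587 = 1315035.5625.
Change in producer surplus = 1315035.5625 - 2581645.5625 = -1266610.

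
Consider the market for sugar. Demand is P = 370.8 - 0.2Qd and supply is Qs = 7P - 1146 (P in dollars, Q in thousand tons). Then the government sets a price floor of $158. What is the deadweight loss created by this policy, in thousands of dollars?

Rearranging demand gives Qd = 1854 - 5P. Without the control the market clears where 1854 - 5P = 7P - 1146, i.e. P* = 250 and Q* = 604.
Since 158 is below P* = 250, the floor does not bind and the free-market outcome prevails.
Since the control does not bind, no trades are prevented and deadweight loss is zero.

0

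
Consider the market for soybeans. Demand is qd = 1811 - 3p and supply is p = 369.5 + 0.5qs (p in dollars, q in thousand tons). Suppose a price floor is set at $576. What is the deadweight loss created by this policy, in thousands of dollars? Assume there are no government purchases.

16335

Rearranging supply gives qs = 2p - 739. Equilibrium: 1811 - 3p = 2p - 739, so 2550 = 5p and p* = 510, q* = 281.
Because the floor (576) lies above the market-clearing price, it is binding.
At p = 576: qd = 1811 - 3·576 = 83 and qs = 2·576 - 739 = 413.
Quantity traded falls to 83. At q = 83 the demand price is (1811 - 83)/3 = 576 and the supply price is (739 + 83)/2 = 411.
Deadweight loss = ½ · (576 - 411) · (281 - 83) = ½ · 165 · 198 = 16335.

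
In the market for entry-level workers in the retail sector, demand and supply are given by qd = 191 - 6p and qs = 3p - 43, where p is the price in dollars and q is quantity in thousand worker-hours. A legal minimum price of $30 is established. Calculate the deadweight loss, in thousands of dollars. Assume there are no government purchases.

Equilibrium: 191 - 6p = 3p - 43, so 234 = 9p and p* = 26, q* = 35.
The floor of 30 is above the equilibrium price 26, so it binds.
At p = 30: qd = 191 - 6·30 = 11 and qs = 3·30 - 43 = 47.
Quantity traded falls to 11. At q = 11 the demand price is (191 - 11)/6 = 30 and the supply price is (43 + 11)/3 = 18.
Deadweight loss = ½ · (30 - 18) · (35 - 11) = ½ · 12 · 24 = 144.

144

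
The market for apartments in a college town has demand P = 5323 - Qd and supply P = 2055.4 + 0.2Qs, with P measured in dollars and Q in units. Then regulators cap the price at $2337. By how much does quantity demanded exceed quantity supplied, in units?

1578

Rearranging demand gives Qd = 5323 - P; rearranging supply gives Qs = 5P - 10277. Equilibrium: 5323 - P = 5P - 10277, so 15600 = 6P and P* = 2600, Q* = 2723.
Because the ceiling (2337) lies below the market-clearing price, it is binding.
At P = 2337: Qd = 5323 - 2337 = 2986 and Qs = 5·2337 - 10277 = 1408.
Shortage = Qd - Qs = 2986 - 1408 = 1578.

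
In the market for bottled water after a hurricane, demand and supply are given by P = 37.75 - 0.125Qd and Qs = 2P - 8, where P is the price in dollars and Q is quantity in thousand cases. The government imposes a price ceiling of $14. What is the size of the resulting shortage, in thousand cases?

Rearranging demand gives Qd = 302 - 8P. Equilibrium: 302 - 8P = 2P - 8, so 310 = 10P and P* = 31, Q* = 54.
The ceiling of 14 is below the equilibrium price 31, so it binds.
At P = 14: Qd = 302 - 8·14 = 190 and Qs = 2·14 - 8 = 20.
Shortage = Qd - Qs = 190 - 20 = 170.

170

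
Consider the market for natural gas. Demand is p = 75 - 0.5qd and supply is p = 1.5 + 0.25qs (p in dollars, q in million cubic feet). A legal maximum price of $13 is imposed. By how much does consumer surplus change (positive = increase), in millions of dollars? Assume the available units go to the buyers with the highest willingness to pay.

-78

Rearranging demand gives qd = 150 - 2p; rearranging supply gives qs = 4p - 6. In a free market, 150 - 2p = 4p - 6 gives the equilibrium p* = 26, q* = 98.
The ceiling of 13 is below the equilibrium price 26, so it binds.
At p = 13: qd = 150 - 2·13 = 124 and qs = 4·13 - 6 = 46.
Consumer surplus without the control is ½ · (75 - 26) · 98 = 2401.
With the ceiling, 46 units are sold at 13 (assume they go to the highest-value buyers). The demand price at q = 46 is 52, so CS = ½ · [(75 - 13) + (52 - 13)] · 46 = 2323.
Change in consumer surplus = 2323 - 2401 = -78.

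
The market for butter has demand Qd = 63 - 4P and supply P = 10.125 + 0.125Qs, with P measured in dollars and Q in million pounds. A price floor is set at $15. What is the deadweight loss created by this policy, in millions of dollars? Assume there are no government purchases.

Rearranging supply gives Qs = 8P - 81. Equilibrium: 63 - 4P = 8P - 81, so 144 = 12P and P* = 12, Q* = 15.
The floor of 15 is above the equilibrium price 12, so it binds.
At P = 15: Qd = 63 - 4·15 = 3 and Qs = 8·15 - 81 = 39.
Quantity traded falls to 3. At Q = 3 the demand price is (63 - 3)/4 = 15 and the supply price is (81 + 3)/8 = 10.5.
Deadweight loss = ½ · (15 - 10.5) · (15 - 3) = ½ · 4.5 · 12 = 27.

27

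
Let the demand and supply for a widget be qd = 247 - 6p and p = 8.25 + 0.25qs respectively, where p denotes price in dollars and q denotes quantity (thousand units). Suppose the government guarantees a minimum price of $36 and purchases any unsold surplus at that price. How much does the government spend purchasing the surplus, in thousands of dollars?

2880

Rearranging supply gives qs = 4p - 33. In a free market, 247 - 6p = 4p - 33 gives the equilibrium p* = 28, q* = 79.
Because the floor (36) lies above the market-clearing price, it is binding.
At p = 36: qd = 247 - 6·36 = 31 and qs = 4·36 - 33 = 111.
Surplus = qs - qd = 80.
Government expenditure = surplus × support price = 80 × 36 = 2880.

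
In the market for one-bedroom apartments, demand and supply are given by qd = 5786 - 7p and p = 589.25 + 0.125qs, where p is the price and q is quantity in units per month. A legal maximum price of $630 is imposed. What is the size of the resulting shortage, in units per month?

1050

Rearranging supply gives qs = 8p - 4714. In a free market, 5786 - 7p = 8p - 4714 gives the equilibrium p* = 700, q* = 886.
The ceiling of 630 is below the equilibrium price 700, so it binds.
At p = 630: qd = 5786 - 7·630 = 1376 and qs = 8·630 - 4714 = 326.
Shortage = qd - qs = 1376 - 326 = 1050.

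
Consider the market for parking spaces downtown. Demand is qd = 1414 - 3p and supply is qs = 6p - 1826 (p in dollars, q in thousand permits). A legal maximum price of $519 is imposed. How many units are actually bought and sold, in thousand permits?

Equilibrium: 1414 - 3p = 6p - 1826, so 3240 = 9p and p* = 360, q* = 334.
Since 519 is above p* = 360, the ceiling does not bind and the free-market outcome prevails.

334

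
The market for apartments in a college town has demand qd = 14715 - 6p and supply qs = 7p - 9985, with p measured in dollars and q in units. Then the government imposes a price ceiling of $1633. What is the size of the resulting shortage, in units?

3471

In a free market, 14715 - 6p = 7p - 9985 gives the equilibrium p* = 1900, q* = 3315.
Since 1633 < 1900, the ceiling is binding.
At p = 1633: qd = 14715 - 6·1633 = 4917 and qs = 7·1633 - 9985 = 1446.
Shortage = qd - qs = 4917 - 1446 = 3471.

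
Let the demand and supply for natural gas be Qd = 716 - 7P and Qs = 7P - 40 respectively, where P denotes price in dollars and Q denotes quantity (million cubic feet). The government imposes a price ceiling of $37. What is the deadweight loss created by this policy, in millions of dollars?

Without the control the market clears where 716 - 7P = 7P - 40, i.e. P* = 54 and Q* = 338.
Since 37 < 54, the ceiling is binding.
At P = 37: Qd = 716 - 7·37 = 457 and Qs = 7·37 - 40 = 219.
Quantity traded falls to 219. At Q = 219 the demand price is (716 - 219)/7 = 71 and the supply price is (40 + 219)/7 = 37.
Deadweight loss = ½ · (71 - 37) · (338 - 219) = ½ · 34 · 119 = 2023.

2023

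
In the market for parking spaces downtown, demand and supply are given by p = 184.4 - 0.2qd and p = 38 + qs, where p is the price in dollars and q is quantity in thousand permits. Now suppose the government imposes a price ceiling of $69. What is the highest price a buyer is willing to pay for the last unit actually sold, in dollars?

178.2

Rearranging demand gives qd = 922 - 5p; rearranging supply gives qs = p - 38. Setting quantity demanded equal to quantity supplied, 922 - 5p = p - 38, gives p* = 160 and q* = 122.
The ceiling of 69 is below the equilibrium price 160, so it binds.
At p = 69: qd = 922 - 5·69 = 577 and qs = 69 - 38 = 31.
Only 31 units reach the market. On the demand curve, the marginal buyer's willingness to pay at q = 31 is (922 - 31)/5 = 178.2.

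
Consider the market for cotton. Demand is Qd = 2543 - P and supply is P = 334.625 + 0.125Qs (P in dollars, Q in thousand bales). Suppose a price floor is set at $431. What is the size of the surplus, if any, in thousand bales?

Rearranging supply gives Qs = 8P - 2677. Setting quantity demanded equal to quantity supplied, 2543 - P = 8P - 2677, gives P* = 580 and Q* = 1963.
The floor of 431 is below the equilibrium price 580, so it is not binding; the market clears at P* = 580, Q* = 1963.
Since the control does not bind, there is no surplus.

0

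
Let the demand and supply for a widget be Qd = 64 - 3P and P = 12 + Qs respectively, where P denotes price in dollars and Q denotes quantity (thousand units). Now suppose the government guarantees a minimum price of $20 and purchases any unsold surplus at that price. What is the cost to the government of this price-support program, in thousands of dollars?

Rearranging supply gives Qs = P - 12. Equilibrium: 64 - 3P = P - 12, so 76 = 4P and P* = 19, Q* = 7.
Since 20 > 19, the floor is binding.
At P = 20: Qd = 64 - 3·20 = 4 and Qs = 20 - 12 = 8.
Surplus = Qs - Qd = 4.
Government expenditure = surplus × support price = 4 × 20 = 80.

80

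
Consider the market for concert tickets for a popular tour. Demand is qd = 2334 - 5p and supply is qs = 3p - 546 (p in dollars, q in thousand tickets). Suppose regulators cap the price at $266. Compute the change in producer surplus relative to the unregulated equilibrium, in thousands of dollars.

In a free market, 2334 - 5p = 3p - 546 gives the equilibrium p* = 360, q* = 534.
Since 266 < 360, the ceiling is binding.
At p = 266: qd = 2334 - 5·266 = 1004 and qs = 3·266 - 546 = 252.
Producer surplus without the control is ½ · (360 - 182) · 534 = 47526.
With the ceiling, producers sell 252 units at 266, so PS = ½ · (266 - 182) · 252 = 10584.
Change in producer surplus = 10584 - 47526 = -36942.

-36942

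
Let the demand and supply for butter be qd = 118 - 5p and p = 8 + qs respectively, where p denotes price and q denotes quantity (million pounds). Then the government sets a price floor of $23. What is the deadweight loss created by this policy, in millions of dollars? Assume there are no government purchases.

60

Rearranging supply gives qs = p - 8. In a free market, 118 - 5p = p - 8 gives the equilibrium p* = 21, q* = 13.
The floor of 23 is above the equilibrium price 21, so it binds.
At p = 23: qd = 118 - 5·23 = 3 and qs = 23 - 8 = 15.
Quantity traded falls to 3. At q = 3 the demand price is (118 - 3)/5 = 23 and the supply price is 8 + 3 = 11.
Deadweight loss = ½ · (23 - 11) · (13 - 3) = ½ · 12 · 10 = 60.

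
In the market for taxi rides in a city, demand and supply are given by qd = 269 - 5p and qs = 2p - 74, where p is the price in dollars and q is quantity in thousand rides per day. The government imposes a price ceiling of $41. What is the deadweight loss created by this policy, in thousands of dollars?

Equilibrium: 269 - 5p = 2p - 74, so 343 = 7p and p* = 49, q* = 24.
Because the ceiling (41) lies below the market-clearing price, it is binding.
At p = 41: qd = 269 - 5·41 = 64 and qs = 2·41 - 74 = 8.
Quantity traded falls to 8. At q = 8 the demand price is (269 - 8)/5 = 52.2 and the supply price is (74 + 8)/2 = 41.
Deadweight loss = ½ · (52.2 - 41) · (24 - 8) = ½ · 11.2 · 16 = 89.6.

89.6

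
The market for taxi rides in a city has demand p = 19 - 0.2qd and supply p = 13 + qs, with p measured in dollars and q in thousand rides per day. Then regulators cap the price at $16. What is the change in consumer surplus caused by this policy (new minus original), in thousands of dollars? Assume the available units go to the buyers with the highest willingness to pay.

Rearranging demand gives qd = 95 - 5p; rearranging supply gives qs = p - 13. In a free market, 95 - 5p = p - 13 gives the equilibrium p* = 18, q* = 5.
The ceiling of 16 is below the equilibrium price 18, so it binds.
At p = 16: qd = 95 - 5·16 = 15 and qs = 16 - 13 = 3.
Consumer surplus without the control is ½ · (19 - 18) · 5 = 2.5.
With the ceiling, 3 units are sold at 16 (assume they go to the highest-value buyers). The demand price at q = 3 is 18.4, so CS = ½ · [(19 - 16) + (18.4 - 16)] · 3 = 8.1.
Change in consumer surplus = 8.1 - 2.5 = 5.6.

5.6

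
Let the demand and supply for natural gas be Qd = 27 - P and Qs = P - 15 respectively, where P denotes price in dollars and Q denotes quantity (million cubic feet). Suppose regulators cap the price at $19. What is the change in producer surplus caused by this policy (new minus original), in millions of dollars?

-10

Equilibrium: 27 - P = P - 15, so 42 = 2P and P* = 21, Q* = 6.
Since 19 < 21, the ceiling is binding.
At P = 19: Qd = 27 - 19 = 8 and Qs = 19 - 15 = 4.
Producer surplus without the control is ½ · (21 - 15) · 6 = 18.
With the ceiling, producers sell 4 units at 19, so PS = ½ · (19 - 15) · 4 = 8.
Change in producer surplus = 8 - 18 = -10.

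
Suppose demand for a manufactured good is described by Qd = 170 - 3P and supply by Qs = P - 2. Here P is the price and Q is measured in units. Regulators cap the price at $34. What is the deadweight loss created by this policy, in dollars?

54

In a free market, 170 - 3P = P - 2 gives the equilibrium P* = 43, Q* = 41.
Since 34 < 43, the ceiling is binding.
At P = 34: Qd = 170 - 3·34 = 68 and Qs = 34 - 2 = 32.
Quantity traded falls to 32. At Q = 32 the demand price is (170 - 32)/3 = 46 and the supply price is 2 + 32 = 34.
Deadweight loss = ½ · (46 - 34) · (41 - 32) = ½ · 12 · 9 = 54.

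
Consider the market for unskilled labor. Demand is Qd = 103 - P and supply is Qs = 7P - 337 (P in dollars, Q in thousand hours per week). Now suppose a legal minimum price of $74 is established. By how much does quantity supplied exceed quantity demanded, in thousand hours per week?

152

Setting quantity demanded equal to quantity supplied, 103 - P = 7P - 337, gives P* = 55 and Q* = 48.
The floor of 74 is above the equilibrium price 55, so it binds.
At P = 74: Qd = 103 - 74 = 29 and Qs = 7·74 - 337 = 181.
Surplus = Qs - Qd = 181 - 29 = 152.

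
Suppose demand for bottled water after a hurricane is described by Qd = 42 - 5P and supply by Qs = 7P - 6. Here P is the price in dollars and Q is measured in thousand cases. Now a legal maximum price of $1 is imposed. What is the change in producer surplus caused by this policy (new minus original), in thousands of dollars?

-34.5

Equilibrium: 42 - 5P = 7P - 6, so 48 = 12P and P* = 4, Q* = 22.
Because the ceiling (1) lies below the market-clearing price, it is binding.
At P = 1: Qd = 42 - 5·1 = 37 and Qs = 7·1 - 6 = 1.
Producer surplus without the control is ½ · (4 - 6/7) · 22 = 242/7.
With the ceiling, producers sell 1 units at 1, so PS = ½ · (1 - 6/7) · 1 = 1/14.
Change in producer surplus = 1/14 - 242/7 = -34.5.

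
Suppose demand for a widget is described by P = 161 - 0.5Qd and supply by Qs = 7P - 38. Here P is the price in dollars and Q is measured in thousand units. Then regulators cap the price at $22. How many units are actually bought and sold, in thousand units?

Rearranging demand gives Qd = 322 - 2P. Setting quantity demanded equal to quantity supplied, 322 - 2P = 7P - 38, gives P* = 40 and Q* = 242.
Because the ceiling (22) lies below the market-clearing price, it is binding.
At P = 22: Qd = 322 - 2·22 = 278 and Qs = 7·22 - 38 = 116.
The quantity actually transacted is the short side, supply: 116.

116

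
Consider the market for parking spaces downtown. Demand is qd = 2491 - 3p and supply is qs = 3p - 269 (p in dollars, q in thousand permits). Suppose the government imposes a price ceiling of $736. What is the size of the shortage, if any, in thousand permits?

0

Equilibrium: 2491 - 3p = 3p - 269, so 2760 = 6p and p* = 460, q* = 1111.
Since 736 is above p* = 460, the ceiling does not bind and the free-market outcome prevails.
Since the control does not bind, there is no shortage.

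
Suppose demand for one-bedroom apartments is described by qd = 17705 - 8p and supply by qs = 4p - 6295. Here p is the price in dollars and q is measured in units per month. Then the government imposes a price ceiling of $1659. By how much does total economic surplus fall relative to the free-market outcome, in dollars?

Without the control the market clears where 17705 - 8p = 4p - 6295, i.e. p* = 2000 and q* = 1705.
Since 1659 < 2000, the ceiling is binding.
At p = 1659: qd = 17705 - 8·1659 = 4433 and qs = 4·1659 - 6295 = 341.
Quantity traded falls to 341. At q = 341 the demand price is (17705 - 341)/8 = 2170.5 and the supply price is (6295 + 341)/4 = 1659.
Deadweight loss = ½ · (2170.5 - 1659) · (1705 - 341) = ½ · 511.5 · 1364 = 348843.

348843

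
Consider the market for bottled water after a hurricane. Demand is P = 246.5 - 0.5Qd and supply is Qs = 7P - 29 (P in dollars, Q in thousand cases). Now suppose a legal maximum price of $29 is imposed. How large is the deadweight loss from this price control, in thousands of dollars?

13245.75

Rearranging demand gives Qd = 493 - 2P. Without the control the market clears where 493 - 2P = 7P - 29, i.e. P* = 58 and Q* = 377.
Because the ceiling (29) lies below the market-clearing price, it is binding.
At P = 29: Qd = 493 - 2·29 = 435 and Qs = 7·29 - 29 = 174.
Quantity traded falls to 174. At Q = 174 the demand price is (493 - 174)/2 = 159.5 and the supply price is (29 + 174)/7 = 29.
Deadweight loss = ½ · (159.5 - 29) · (377 - 174) = ½ · 130.5 · 203 = 13245.75.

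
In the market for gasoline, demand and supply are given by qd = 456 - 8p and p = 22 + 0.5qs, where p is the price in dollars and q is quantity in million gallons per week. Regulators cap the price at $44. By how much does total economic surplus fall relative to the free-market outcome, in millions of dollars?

45

Rearranging supply gives qs = 2p - 44. In a free market, 456 - 8p = 2p - 44 gives the equilibrium p* = 50, q* = 56.
Since 44 < 50, the ceiling is binding.
At p = 44: qd = 456 - 8·44 = 104 and qs = 2·44 - 44 = 44.
Quantity traded falls to 44. At q = 44 the demand price is (456 - 44)/8 = 51.5 and the supply price is (44 + 44)/2 = 44.
Deadweight loss = ½ · (51.5 - 44) · (56 - 44) = ½ · 7.5 · 12 = 45.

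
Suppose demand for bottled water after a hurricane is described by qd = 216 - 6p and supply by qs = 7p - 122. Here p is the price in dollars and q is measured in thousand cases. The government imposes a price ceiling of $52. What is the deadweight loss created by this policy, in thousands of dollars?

Setting quantity demanded equal to quantity supplied, 216 - 6p = 7p - 122, gives p* = 26 and q* = 60.
The ceiling of 52 is above the equilibrium price 26, so it is not binding; the market clears at p* = 26, q* = 60.
Since the control does not bind, no trades are prevented and deadweight loss is zero.

0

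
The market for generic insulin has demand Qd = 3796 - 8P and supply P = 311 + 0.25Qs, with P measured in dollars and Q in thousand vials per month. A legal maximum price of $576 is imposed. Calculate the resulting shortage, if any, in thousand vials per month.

0

Rearranging supply gives Qs = 4P - 1244. Setting quantity demanded equal to quantity supplied, 3796 - 8P = 4P - 1244, gives P* = 420 and Q* = 436.
The ceiling of 576 is above the equilibrium price 420, so it is not binding; the market clears at P* = 420, Q* = 436.
Since the control does not bind, there is no shortage.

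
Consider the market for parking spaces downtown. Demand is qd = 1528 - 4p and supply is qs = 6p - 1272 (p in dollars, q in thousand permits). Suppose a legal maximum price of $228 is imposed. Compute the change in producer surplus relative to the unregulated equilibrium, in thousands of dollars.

Equilibrium: 1528 - 4p = 6p - 1272, so 2800 = 10p and p* = 280, q* = 408.
Because the ceiling (228) lies below the market-clearing price, it is binding.
At p = 228: qd = 1528 - 4·228 = 616 and qs = 6·228 - 1272 = 96.
Producer surplus without the control is ½ · (280 - 212) · 408 = 13872.
With the ceiling, producers sell 96 units at 228, so PS = ½ · (228 - 212) · 96 = 768.
Change in producer surplus = 768 - 13872 = -13104.

-13104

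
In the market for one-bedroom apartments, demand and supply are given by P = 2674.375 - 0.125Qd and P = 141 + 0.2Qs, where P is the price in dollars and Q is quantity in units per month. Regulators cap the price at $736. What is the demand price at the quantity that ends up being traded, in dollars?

2302.5

Rearranging demand gives Qd = 21395 - 8P; rearranging supply gives Qs = 5P - 705. In a free market, 21395 - 8P = 5P - 705 gives the equilibrium P* = 1700, Q* = 7795.
Since 736 < 1700, the ceiling is binding.
At P = 736: Qd = 21395 - 8·736 = 15507 and Qs = 5·736 - 705 = 2975.
Only 2975 units reach the market. On the demand curve, the marginal buyer's willingness to pay at Q = 2975 is (21395 - 2975)/8 = 2302.5.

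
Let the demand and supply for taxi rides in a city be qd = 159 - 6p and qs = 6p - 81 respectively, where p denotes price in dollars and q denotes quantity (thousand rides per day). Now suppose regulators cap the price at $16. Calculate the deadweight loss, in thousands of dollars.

96

Setting quantity demanded equal to quantity supplied, 159 - 6p = 6p - 81, gives p* = 20 and q* = 39.
Since 16 < 20, the ceiling is binding.
At p = 16: qd = 159 - 6·16 = 63 and qs = 6·16 - 81 = 15.
Quantity traded falls to 15. At q = 15 the demand price is (159 - 15)/6 = 24 and the supply price is (81 + 15)/6 = 16.
Deadweight loss = ½ · (24 - 16) · (39 - 15) = ½ · 8 · 24 = 96.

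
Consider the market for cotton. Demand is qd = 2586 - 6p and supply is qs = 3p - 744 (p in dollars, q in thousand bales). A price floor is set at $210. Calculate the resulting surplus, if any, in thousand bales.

0

Equilibrium: 2586 - 6p = 3p - 744, so 3330 = 9p and p* = 370, q* = 366.
The floor of 210 is below the equilibrium price 370, so it is not binding; the market clears at p* = 370, q* = 366.
Since the control does not bind, there is no surplus.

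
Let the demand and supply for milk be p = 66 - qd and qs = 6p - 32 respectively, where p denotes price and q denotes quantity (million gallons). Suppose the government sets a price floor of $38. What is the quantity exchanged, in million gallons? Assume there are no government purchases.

Rearranging demand gives qd = 66 - p. In a free market, 66 - p = 6p - 32 gives the equilibrium p* = 14, q* = 52.
The floor of 38 is above the equilibrium price 14, so it binds.
At p = 38: qd = 66 - 38 = 28 and qs = 6·38 - 32 = 196.
The quantity actually transacted is the short side, demand: 28.

28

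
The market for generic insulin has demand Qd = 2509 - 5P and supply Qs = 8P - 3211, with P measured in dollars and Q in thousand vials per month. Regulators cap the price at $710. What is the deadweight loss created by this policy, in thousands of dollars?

Equilibrium: 2509 - 5P = 8P - 3211, so 5720 = 13P and P* = 440, Q* = 309.
The ceiling of 710 is above the equilibrium price 440, so it is not binding; the market clears at P* = 440, Q* = 309.
Since the control does not bind, no trades are prevented and deadweight loss is zero.

0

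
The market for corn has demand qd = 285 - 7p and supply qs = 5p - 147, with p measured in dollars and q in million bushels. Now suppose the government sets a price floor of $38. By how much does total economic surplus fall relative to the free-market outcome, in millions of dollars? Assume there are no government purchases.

33.6

Equilibrium: 285 - 7p = 5p - 147, so 432 = 12p and p* = 36, q* = 33.
Because the floor (38) lies above the market-clearing price, it is binding.
At p = 38: qd = 285 - 7·38 = 19 and qs = 5·38 - 147 = 43.
Quantity traded falls to 19. At q = 19 the demand price is (285 - 19)/7 = 38 and the supply price is (147 + 19)/5 = 33.2.
Deadweight loss = ½ · (38 - 33.2) · (33 - 19) = ½ · 4.8 · 14 = 33.6.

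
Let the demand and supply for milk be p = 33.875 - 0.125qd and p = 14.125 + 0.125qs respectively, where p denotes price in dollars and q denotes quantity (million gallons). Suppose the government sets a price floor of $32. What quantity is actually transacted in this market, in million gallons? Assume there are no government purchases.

Rearranging demand gives qd = 271 - 8p; rearranging supply gives qs = 8p - 113. In a free market, 271 - 8p = 8p - 113 gives the equilibrium p* = 24, q* = 79.
Because the floor (32) lies above the market-clearing price, it is binding.
At p = 32: qd = 271 - 8·32 = 15 and qs = 8·32 - 113 = 143.
The quantity actually transacted is the short side, demand: 15.

15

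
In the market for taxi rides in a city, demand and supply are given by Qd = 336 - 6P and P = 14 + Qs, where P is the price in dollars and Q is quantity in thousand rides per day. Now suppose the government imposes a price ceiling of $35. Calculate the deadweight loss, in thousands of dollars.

Rearranging supply gives Qs = P - 14. In a free market, 336 - 6P = P - 14 gives the equilibrium P* = 50, Q* = 36.
Because the ceiling (35) lies below the market-clearing price, it is binding.
At P = 35: Qd = 336 - 6·35 = 126 and Qs = 35 - 14 = 21.
Quantity traded falls to 21. At Q = 21 the demand price is (336 - 21)/6 = 52.5 and the supply price is 14 + 21 = 35.
Deadweight loss = ½ · (52.5 - 35) · (36 - 21) = ½ · 17.5 · 15 = 131.25.

131.25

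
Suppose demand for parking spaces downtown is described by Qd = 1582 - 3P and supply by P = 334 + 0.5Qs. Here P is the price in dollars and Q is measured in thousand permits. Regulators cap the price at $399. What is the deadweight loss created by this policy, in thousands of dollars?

4335

Rearranging supply gives Qs = 2P - 668. In a free market, 1582 - 3P = 2P - 668 gives the equilibrium P* = 450, Q* = 232.
The ceiling of 399 is below the equilibrium price 450, so it binds.
At P = 399: Qd = 1582 - 3·399 = 385 and Qs = 2·399 - 668 = 130.
Quantity traded falls to 130. At Q = 130 the demand price is (1582 - 130)/3 = 484 and the supply price is (668 + 130)/2 = 399.
Deadweight loss = ½ · (484 - 399) · (232 - 130) = ½ · 85 · 102 = 4335.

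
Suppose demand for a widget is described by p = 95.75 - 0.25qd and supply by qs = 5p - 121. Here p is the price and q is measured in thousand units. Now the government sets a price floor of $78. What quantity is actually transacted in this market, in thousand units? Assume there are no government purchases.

Rearranging demand gives qd = 383 - 4p. In a free market, 383 - 4p = 5p - 121 gives the equilibrium p* = 56, q* = 159.
The floor of 78 is above the equilibrium price 56, so it binds.
At p = 78: qd = 383 - 4·78 = 71 and qs = 5·78 - 121 = 269.
The quantity actually transacted is the short side, demand: 71.

71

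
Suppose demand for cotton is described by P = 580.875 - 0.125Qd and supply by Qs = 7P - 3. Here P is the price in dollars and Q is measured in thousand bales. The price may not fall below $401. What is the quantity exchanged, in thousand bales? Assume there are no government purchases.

1439

Rearranging demand gives Qd = 4647 - 8P. Setting quantity demanded equal to quantity supplied, 4647 - 8P = 7P - 3, gives P* = 310 and Q* = 2167.
Because the floor (401) lies above the market-clearing price, it is binding.
At P = 401: Qd = 4647 - 8·401 = 1439 and Qs = 7·401 - 3 = 2804.
The quantity actually transacted is the short side, demand: 1439.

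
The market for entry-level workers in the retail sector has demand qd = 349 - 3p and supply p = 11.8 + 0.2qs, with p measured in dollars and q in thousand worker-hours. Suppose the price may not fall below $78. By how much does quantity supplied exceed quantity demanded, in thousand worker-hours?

216

Rearranging supply gives qs = 5p - 59. In a free market, 349 - 3p = 5p - 59 gives the equilibrium p* = 51, q* = 196.
Since 78 > 51, the floor is binding.
At p = 78: qd = 349 - 3·78 = 115 and qs = 5·78 - 59 = 331.
Surplus = qs - qd = 331 - 115 = 216.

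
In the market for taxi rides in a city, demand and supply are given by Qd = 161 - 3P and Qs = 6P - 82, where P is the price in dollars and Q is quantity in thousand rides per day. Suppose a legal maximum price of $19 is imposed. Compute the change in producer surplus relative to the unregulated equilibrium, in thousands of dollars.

Equilibrium: 161 - 3P = 6P - 82, so 243 = 9P and P* = 27, Q* = 80.
Because the ceiling (19) lies below the market-clearing price, it is binding.
At P = 19: Qd = 161 - 3·19 = 104 and Qs = 6·19 - 82 = 32.
Producer surplus without the control is ½ · (27 - 41/3) · 80 = 1600/3.
With the ceiling, producers sell 32 units at 19, so PS = ½ · (19 - 41/3) · 32 = 256/3.
Change in producer surplus = 256/3 - 1600/3 = -448.

-448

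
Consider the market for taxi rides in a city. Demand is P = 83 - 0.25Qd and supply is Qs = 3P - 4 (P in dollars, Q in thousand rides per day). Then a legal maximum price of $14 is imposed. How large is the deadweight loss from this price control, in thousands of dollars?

Rearranging demand gives Qd = 332 - 4P. Equilibrium: 332 - 4P = 3P - 4, so 336 = 7P and P* = 48, Q* = 140.
The ceiling of 14 is below the equilibrium price 48, so it binds.
At P = 14: Qd = 332 - 4·14 = 276 and Qs = 3·14 - 4 = 38.
Quantity traded falls to 38. At Q = 38 the demand price is (332 - 38)/4 = 73.5 and the supply price is (4 + 38)/3 = 14.
Deadweight loss = ½ · (73.5 - 14) · (140 - 38) = ½ · 59.5 · 102 = 3034.5.

3034.5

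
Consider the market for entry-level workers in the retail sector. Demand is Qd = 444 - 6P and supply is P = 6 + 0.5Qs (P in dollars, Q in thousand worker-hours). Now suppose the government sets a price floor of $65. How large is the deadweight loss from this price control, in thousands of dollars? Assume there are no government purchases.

Rearranging supply gives Qs = 2P - 12. In a free market, 444 - 6P = 2P - 12 gives the equilibrium P* = 57, Q* = 102.
Since 65 > 57, the floor is binding.
At P = 65: Qd = 444 - 6·65 = 54 and Qs = 2·65 - 12 = 118.
Quantity traded falls to 54. At Q = 54 the demand price is (444 - 54)/6 = 65 and the supply price is (12 + 54)/2 = 33.
Deadweight loss = ½ · (65 - 33) · (102 - 54) = ½ · 32 · 48 = 768.

768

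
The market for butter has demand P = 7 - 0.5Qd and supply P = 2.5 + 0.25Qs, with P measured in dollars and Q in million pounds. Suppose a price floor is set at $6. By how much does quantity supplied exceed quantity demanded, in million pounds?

12

Rearranging demand gives Qd = 14 - 2P; rearranging supply gives Qs = 4P - 10. Setting quantity demanded equal to quantity supplied, 14 - 2P = 4P - 10, gives P* = 4 and Q* = 6.
Since 6 > 4, the floor is binding.
At P = 6: Qd = 14 - 2·6 = 2 and Qs = 4·6 - 10 = 14.
Surplus = Qs - Qd = 14 - 2 = 12.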